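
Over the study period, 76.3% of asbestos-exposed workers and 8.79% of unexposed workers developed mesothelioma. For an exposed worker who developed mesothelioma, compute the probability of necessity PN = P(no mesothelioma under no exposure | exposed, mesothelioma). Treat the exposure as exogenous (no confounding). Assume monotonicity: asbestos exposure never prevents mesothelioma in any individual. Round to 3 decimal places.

PN ≈ 0.885

p₁ = 0.763, p₀ = 0.0879.
Under exogeneity and monotonicity, PN = (p₁ − p₀) / p₁.
PN = (0.763 − 0.0879) / 0.763 = 0.6751 / 0.763 ≈ 0.8848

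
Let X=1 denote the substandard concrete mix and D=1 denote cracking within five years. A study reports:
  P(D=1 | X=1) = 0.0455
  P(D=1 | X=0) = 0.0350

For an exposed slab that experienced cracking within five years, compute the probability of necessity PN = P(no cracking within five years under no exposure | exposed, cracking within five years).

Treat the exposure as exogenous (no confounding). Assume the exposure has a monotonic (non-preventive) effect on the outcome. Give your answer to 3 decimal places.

PN ≈ 0.231

Let p₁ = 0.0455, p₀ = 0.035.
Under exogeneity and monotonicity, PN = (p₁ − p₀) / p₁.
PN = (0.0455 − 0.035) / 0.0455 = 0.0105 / 0.0455 ≈ 0.2308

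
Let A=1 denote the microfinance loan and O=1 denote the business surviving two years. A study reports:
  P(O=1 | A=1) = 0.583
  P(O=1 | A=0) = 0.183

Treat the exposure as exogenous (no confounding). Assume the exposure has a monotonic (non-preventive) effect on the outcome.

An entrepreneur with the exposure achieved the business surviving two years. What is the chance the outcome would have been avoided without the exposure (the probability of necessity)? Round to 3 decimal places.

PN ≈ 0.686

Let p₁ = 0.583, p₀ = 0.183.
Under exogeneity and monotonicity, PN = (p₁ − p₀) / p₁.
PN = (0.583 − 0.183) / 0.583 = 0.4 / 0.583 ≈ 0.6861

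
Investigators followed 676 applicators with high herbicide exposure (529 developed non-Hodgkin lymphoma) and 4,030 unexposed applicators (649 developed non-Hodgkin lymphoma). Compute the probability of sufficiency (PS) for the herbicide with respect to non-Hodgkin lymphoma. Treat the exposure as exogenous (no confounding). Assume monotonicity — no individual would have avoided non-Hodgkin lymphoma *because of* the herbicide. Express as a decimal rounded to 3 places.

PS ≈ 0.741

p₁ = P(outcome | exposed) = 529/676 = 0.78254
p₀ = P(outcome | unexposed) = 649/4030 = 0.16104
Under exogeneity and monotonicity, PS = (p₁ − p₀) / (1 − p₀).
PS = (0.78254 − 0.16104) / (1 − 0.16104) = 0.6215 / 0.83896 ≈ 0.7408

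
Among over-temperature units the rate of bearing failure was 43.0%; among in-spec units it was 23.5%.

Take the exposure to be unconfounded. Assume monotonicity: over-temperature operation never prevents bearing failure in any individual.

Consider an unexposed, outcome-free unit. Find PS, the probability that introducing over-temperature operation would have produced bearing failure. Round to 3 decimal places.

PS ≈ 0.255

p₁ = 0.43, p₀ = 0.235.
Under exogeneity and monotonicity, PS = (p₁ − p₀) / (1 − p₀).
PS = (0.43 − 0.235) / (1 − 0.235) = 0.195 / 0.765 ≈ 0.2549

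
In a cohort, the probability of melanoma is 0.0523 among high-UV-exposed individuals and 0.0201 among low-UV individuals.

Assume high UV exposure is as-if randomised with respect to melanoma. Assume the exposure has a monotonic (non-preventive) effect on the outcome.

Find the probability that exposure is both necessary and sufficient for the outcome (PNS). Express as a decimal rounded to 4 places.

Let p₁ = 0.0523, p₀ = 0.0201.
Under exogeneity and monotonicity, PNS = p₁ − p₀.
PNS = 0.0523 − 0.0201 = 0.0322

PNS ≈ 0.0322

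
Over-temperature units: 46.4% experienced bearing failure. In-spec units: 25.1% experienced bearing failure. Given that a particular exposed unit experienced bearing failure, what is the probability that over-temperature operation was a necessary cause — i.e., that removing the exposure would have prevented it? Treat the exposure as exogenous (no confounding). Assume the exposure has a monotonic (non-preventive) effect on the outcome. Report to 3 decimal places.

PN ≈ 0.459

p₁ = 0.464, p₀ = 0.251.
Under exogeneity and monotonicity, PN = (p₁ − p₀) / p₁.
PN = (0.464 − 0.251) / 0.464 = 0.213 / 0.464 ≈ 0.4591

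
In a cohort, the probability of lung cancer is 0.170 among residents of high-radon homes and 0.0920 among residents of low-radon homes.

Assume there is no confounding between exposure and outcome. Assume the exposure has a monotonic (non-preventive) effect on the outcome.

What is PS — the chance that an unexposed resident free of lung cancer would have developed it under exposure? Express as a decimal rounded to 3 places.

Let p₁ = 0.17, p₀ = 0.092.
Under exogeneity and monotonicity, PS = (p₁ − p₀) / (1 − p₀).
PS = (0.17 − 0.092) / (1 − 0.092) = 0.078 / 0.908 ≈ 0.0859

PS ≈ 0.086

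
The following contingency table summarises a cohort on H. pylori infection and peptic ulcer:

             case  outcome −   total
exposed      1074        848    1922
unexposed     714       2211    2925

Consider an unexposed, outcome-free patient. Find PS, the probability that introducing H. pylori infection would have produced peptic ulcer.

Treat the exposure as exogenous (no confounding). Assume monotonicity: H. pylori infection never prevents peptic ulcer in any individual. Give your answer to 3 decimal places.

PS ≈ 0.416

p₁ = P(outcome | exposed) = 1074/1922 = 0.55879
p₀ = P(outcome | unexposed) = 714/2925 = 0.2441
Under exogeneity and monotonicity, PS = (p₁ − p₀)/(1 − p₀).
PS = (0.55879 − 0.2441) / 0.7559 ≈ 0.4163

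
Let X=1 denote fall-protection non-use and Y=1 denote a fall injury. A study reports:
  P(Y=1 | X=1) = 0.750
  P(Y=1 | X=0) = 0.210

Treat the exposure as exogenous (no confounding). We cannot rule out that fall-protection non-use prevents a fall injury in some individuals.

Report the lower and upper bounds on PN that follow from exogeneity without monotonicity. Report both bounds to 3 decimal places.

0.720 ≤ PN ≤ 1.000

Let p₁ = 0.75, p₀ = 0.21.
Under exogeneity alone the bounds on PN are max{0,(p₁−p₀)/p₁} ≤ PN ≤ min{1,(1−p₀)/p₁}.
  lower = (p₁ − p₀)/p₁ = 0.54 / 0.75 ≈ 0.7200
  upper = min{1, (1 − p₀)/p₁} = 0.79 / 0.75 ≈ 1.0533 → capped at 1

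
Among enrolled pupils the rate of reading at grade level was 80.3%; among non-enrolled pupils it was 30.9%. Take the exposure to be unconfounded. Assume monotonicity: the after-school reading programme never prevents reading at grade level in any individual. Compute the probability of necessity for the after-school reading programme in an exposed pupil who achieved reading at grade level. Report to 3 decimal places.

PN ≈ 0.615

p₁ = 0.803, p₀ = 0.309.
Under exogeneity and monotonicity, PN = (p₁ − p₀) / p₁.
PN = (0.803 − 0.309) / 0.803 = 0.494 / 0.803 ≈ 0.6152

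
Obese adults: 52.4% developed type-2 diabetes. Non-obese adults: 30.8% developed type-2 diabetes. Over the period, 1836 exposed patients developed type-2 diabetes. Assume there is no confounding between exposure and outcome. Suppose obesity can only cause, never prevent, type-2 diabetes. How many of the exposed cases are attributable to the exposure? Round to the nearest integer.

p₁ = 0.524, p₀ = 0.308.
PN = (p₁ − p₀)/p₁ = (0.524 − 0.308) / 0.524 ≈ 0.41221.
Attributable cases ≈ PN × (exposed cases) = 0.41221 × 1836 ≈ 756.82.

about 757 cases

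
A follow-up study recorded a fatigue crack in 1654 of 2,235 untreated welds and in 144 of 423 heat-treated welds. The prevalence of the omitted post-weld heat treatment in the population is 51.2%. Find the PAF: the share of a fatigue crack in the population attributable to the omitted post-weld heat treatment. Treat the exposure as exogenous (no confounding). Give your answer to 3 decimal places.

p₁ = P(outcome | exposed) = 1654/2235 = 0.74004
p₀ = P(outcome | unexposed) = 144/423 = 0.34043
Overall risk P(Y=1) = π·p₁ + (1−π)·p₀ = 0.512×0.74004 + 0.488×0.34043 = 0.54503.
Under exogeneity, PAF = [P(Y=1) − p₀] / P(Y=1).
PAF = (0.54503 − 0.34043) / 0.54503 ≈ 0.3754

PAF ≈ 0.375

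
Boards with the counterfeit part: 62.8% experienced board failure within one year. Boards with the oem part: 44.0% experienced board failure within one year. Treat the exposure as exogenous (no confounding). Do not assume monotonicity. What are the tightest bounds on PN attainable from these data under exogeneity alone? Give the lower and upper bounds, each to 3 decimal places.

p₁ = 0.628, p₀ = 0.44.
Under exogeneity alone the bounds on PN are max{0,(p₁−p₀)/p₁} ≤ PN ≤ min{1,(1−p₀)/p₁}.
  lower = (p₁ − p₀)/p₁ = 0.188 / 0.628 ≈ 0.2994
  upper = min{1, (1 − p₀)/p₁} = 0.56 / 0.628 ≈ 0.8917

0.299 ≤ PN ≤ 0.892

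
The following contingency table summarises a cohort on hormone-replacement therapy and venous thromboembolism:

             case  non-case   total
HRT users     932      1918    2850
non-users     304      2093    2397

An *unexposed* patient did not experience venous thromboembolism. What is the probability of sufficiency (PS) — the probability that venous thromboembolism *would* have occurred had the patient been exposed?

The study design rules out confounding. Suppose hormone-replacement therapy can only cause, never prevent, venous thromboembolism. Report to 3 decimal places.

PS ≈ 0.229

p₁ = P(outcome | exposed) = 932/2850 = 0.32702
p₀ = P(outcome | unexposed) = 304/2397 = 0.12683
Under exogeneity and monotonicity, PS = (p₁ − p₀) / (1 − p₀).
PS = (0.32702 − 0.12683) / (1 − 0.12683) = 0.20019 / 0.87317 ≈ 0.2293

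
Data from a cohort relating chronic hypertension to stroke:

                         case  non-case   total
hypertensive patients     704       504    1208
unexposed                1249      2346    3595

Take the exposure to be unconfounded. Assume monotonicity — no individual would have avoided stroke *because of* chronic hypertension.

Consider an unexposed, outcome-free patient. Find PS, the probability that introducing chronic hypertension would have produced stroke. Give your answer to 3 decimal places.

p₁ = P(outcome | exposed) = 704/1208 = 0.58278
p₀ = P(outcome | unexposed) = 1249/3595 = 0.34743
Under exogeneity and monotonicity, PS = (p₁ − p₀)/(1 − p₀).
PS = (0.58278 − 0.34743) / 0.65257 ≈ 0.3607

PS ≈ 0.361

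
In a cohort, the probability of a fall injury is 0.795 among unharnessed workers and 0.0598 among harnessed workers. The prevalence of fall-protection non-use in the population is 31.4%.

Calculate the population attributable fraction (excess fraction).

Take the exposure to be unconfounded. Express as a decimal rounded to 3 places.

PAF ≈ 0.794

Let p₁ = 0.795, p₀ = 0.0598.
Overall risk P(Y=1) = π·p₁ + (1−π)·p₀ = 0.314×0.795 + 0.686×0.0598 = 0.29065.
Under exogeneity, PAF = [P(Y=1) − p₀] / P(Y=1).
PAF = (0.29065 − 0.0598) / 0.29065 ≈ 0.7943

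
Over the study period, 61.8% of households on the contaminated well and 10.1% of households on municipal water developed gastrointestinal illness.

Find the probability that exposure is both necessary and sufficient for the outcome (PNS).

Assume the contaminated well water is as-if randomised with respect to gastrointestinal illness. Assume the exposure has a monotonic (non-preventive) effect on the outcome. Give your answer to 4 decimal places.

PNS ≈ 0.5170

p₁ = 0.618, p₀ = 0.101.
Under exogeneity and monotonicity, PNS = p₁ − p₀.
PNS = 0.618 − 0.101 = 0.517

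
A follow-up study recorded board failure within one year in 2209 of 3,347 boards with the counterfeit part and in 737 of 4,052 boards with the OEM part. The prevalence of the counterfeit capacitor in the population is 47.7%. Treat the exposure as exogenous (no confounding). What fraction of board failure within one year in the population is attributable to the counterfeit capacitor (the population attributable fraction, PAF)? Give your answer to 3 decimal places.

p₁ = P(outcome | exposed) = 2209/3347 = 0.65999
p₀ = P(outcome | unexposed) = 737/4052 = 0.18189
Overall risk P(Y=1) = π·p₁ + (1−π)·p₀ = 0.477×0.65999 + 0.523×0.18189 = 0.40994.
Under exogeneity, PAF = [P(Y=1) − p₀] / P(Y=1).
PAF = (0.40994 − 0.18189) / 0.40994 ≈ 0.5563

PAF ≈ 0.556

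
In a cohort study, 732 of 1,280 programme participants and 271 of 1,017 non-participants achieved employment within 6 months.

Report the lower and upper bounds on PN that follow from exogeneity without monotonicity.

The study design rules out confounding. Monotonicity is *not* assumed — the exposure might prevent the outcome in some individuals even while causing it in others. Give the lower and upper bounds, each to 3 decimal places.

0.534 ≤ PN ≤ 1.000

p₁ = P(outcome | exposed) = 732/1280 = 0.57188
p₀ = P(outcome | unexposed) = 271/1017 = 0.26647
Under exogeneity alone the bounds on PN are max{0,(p₁−p₀)/p₁} ≤ PN ≤ min{1,(1−p₀)/p₁}.
  lower = (p₁ − p₀)/p₁ = 0.3054 / 0.57188 ≈ 0.5340
  upper = min{1, (1 − p₀)/p₁} = 0.73353 / 0.57188 ≈ 1.2827 → capped at 1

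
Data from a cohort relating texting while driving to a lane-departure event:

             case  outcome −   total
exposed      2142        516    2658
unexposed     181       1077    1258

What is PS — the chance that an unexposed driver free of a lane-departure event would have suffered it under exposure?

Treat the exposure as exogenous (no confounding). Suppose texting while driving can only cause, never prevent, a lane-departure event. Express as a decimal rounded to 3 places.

p₁ = P(outcome | exposed) = 2142/2658 = 0.80587
p₀ = P(outcome | unexposed) = 181/1258 = 0.14388
Under exogeneity and monotonicity, PS = (p₁ − p₀) / (1 − p₀).
PS = (0.80587 − 0.14388) / (1 − 0.14388) = 0.66199 / 0.85612 ≈ 0.7732

PS ≈ 0.773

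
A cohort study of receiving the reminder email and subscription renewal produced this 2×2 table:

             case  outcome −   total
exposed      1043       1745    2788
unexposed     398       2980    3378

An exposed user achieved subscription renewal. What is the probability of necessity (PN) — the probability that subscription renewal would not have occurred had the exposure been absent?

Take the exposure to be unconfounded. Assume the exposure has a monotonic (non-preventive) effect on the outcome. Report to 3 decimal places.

PN ≈ 0.685

p₁ = P(outcome | exposed) = 1043/2788 = 0.3741
p₀ = P(outcome | unexposed) = 398/3378 = 0.11782
Under exogeneity and monotonicity, PN = (p₁ − p₀)/p₁.
PN = (0.3741 − 0.11782) / 0.3741 ≈ 0.6851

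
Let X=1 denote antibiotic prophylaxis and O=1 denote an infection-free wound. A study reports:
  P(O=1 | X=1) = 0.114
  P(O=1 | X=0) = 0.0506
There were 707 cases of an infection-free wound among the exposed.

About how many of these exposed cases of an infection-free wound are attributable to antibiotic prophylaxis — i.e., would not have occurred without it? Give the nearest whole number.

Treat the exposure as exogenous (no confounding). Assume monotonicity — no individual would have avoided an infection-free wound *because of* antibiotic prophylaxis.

Let p₁ = 0.114, p₀ = 0.0506.
PN = (p₁ − p₀)/p₁ = (0.114 − 0.0506) / 0.114 ≈ 0.55614.
Attributable cases ≈ PN × (exposed cases) = 0.55614 × 707 ≈ 393.19.

about 393 cases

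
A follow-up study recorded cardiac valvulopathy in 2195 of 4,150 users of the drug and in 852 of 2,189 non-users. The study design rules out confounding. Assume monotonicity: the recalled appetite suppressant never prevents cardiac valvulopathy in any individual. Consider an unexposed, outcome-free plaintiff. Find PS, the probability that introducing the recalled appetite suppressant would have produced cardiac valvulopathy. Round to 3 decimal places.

p₁ = P(outcome | exposed) = 2195/4150 = 0.52892
p₀ = P(outcome | unexposed) = 852/2189 = 0.38922
Under exogeneity and monotonicity, PS = (p₁ − p₀) / (1 − p₀).
PS = (0.52892 − 0.38922) / (1 − 0.38922) = 0.1397 / 0.61078 ≈ 0.2287

PS ≈ 0.229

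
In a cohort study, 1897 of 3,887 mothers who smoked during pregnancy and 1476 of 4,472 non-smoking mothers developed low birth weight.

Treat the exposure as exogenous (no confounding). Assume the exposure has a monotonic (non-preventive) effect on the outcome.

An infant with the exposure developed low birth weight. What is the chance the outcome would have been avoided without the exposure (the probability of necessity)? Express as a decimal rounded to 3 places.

p₁ = P(outcome | exposed) = 1897/3887 = 0.48804
p₀ = P(outcome | unexposed) = 1476/4472 = 0.33005
Under exogeneity and monotonicity, PN = (p₁ − p₀) / p₁.
PN = (0.48804 − 0.33005) / 0.48804 = 0.15798 / 0.48804 ≈ 0.3237

PN ≈ 0.324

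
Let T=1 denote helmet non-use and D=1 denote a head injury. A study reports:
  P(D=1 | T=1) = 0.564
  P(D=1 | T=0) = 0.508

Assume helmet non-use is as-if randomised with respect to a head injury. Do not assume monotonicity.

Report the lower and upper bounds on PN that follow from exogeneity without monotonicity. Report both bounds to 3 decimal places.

0.099 ≤ PN ≤ 0.872

Let p₁ = 0.564, p₀ = 0.508.
Under exogeneity alone the bounds on PN are max{0,(p₁−p₀)/p₁} ≤ PN ≤ min{1,(1−p₀)/p₁}.
  lower = (p₁ − p₀)/p₁ = 0.056 / 0.564 ≈ 0.0993
  upper = min{1, (1 − p₀)/p₁} = 0.492 / 0.564 ≈ 0.8723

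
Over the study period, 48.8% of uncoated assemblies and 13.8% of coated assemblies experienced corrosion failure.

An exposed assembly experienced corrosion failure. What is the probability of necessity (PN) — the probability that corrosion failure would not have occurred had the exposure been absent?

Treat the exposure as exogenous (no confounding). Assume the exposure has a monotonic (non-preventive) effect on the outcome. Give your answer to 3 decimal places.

PN ≈ 0.717

p₁ = 0.488, p₀ = 0.138.
Under exogeneity and monotonicity, PN = (p₁ − p₀) / p₁.
PN = (0.488 − 0.138) / 0.488 = 0.35 / 0.488 ≈ 0.7172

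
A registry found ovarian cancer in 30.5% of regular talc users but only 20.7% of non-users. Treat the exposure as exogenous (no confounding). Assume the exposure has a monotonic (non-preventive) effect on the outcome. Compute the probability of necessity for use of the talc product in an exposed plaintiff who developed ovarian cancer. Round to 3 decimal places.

PN ≈ 0.321

p₁ = 0.305, p₀ = 0.207.
Under exogeneity and monotonicity, PN = (p₁ − p₀) / p₁.
PN = (0.305 − 0.207) / 0.305 = 0.098 / 0.305 ≈ 0.3213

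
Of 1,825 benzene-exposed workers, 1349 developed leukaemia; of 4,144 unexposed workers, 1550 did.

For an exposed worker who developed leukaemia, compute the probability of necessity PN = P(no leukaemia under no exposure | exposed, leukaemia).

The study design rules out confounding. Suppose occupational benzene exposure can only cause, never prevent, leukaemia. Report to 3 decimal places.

p₁ = P(outcome | exposed) = 1349/1825 = 0.73918
p₀ = P(outcome | unexposed) = 1550/4144 = 0.37403
Under exogeneity and monotonicity, PN = (p₁ − p₀) / p₁.
PN = (0.73918 − 0.37403) / 0.73918 = 0.36514 / 0.73918 ≈ 0.4940

PN ≈ 0.494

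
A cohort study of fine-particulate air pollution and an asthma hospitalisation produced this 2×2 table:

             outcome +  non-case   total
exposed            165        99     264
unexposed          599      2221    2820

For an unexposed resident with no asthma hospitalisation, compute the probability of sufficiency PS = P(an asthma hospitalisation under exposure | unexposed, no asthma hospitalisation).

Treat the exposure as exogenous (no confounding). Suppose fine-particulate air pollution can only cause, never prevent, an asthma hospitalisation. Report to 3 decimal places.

PS ≈ 0.524

p₁ = P(outcome | exposed) = 165/264 = 0.625
p₀ = P(outcome | unexposed) = 599/2820 = 0.21241
Under exogeneity and monotonicity, PS = (p₁ − p₀)/(1 − p₀).
PS = (0.625 − 0.21241) / 0.78759 ≈ 0.5239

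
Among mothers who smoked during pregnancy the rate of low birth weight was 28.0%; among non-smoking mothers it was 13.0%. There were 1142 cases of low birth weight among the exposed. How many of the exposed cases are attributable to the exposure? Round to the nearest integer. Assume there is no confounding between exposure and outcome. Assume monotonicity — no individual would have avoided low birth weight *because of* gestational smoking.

p₁ = 0.28, p₀ = 0.13.
PN = (p₁ − p₀)/p₁ = (0.28 − 0.13) / 0.28 ≈ 0.53571.
Attributable cases ≈ PN × (exposed cases) = 0.53571 × 1142 ≈ 611.79.

about 612 cases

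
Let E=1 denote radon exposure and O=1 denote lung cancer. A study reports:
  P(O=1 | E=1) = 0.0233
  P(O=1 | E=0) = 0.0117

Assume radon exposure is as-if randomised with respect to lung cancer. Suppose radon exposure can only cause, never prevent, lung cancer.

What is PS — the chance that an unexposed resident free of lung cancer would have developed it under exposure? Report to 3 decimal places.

Let p₁ = 0.0233, p₀ = 0.0117.
Under exogeneity and monotonicity, PS = (p₁ − p₀) / (1 − p₀).
PS = (0.0233 − 0.0117) / (1 − 0.0117) = 0.0116 / 0.9883 ≈ 0.0117

PS ≈ 0.012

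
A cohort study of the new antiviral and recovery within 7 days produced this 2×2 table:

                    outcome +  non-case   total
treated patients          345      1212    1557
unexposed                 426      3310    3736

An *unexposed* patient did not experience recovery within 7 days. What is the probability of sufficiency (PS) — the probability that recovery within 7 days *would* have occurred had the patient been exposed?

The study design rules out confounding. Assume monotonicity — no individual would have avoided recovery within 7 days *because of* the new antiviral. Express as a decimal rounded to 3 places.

PS ≈ 0.121

p₁ = P(outcome | exposed) = 345/1557 = 0.22158
p₀ = P(outcome | unexposed) = 426/3736 = 0.11403
Under exogeneity and monotonicity, PS = (p₁ − p₀)/(1 − p₀).
PS = (0.22158 − 0.11403) / 0.88597 ≈ 0.1214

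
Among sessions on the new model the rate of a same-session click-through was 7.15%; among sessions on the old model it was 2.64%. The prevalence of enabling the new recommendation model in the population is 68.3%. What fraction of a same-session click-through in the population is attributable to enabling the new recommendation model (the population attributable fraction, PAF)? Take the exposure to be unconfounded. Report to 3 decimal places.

p₁ = 0.0715, p₀ = 0.0264.
Overall risk P(Y=1) = π·p₁ + (1−π)·p₀ = 0.683×0.0715 + 0.317×0.0264 = 0.057203.
Under exogeneity, PAF = [P(Y=1) − p₀] / P(Y=1).
PAF = (0.057203 − 0.0264) / 0.057203 ≈ 0.5385

PAF ≈ 0.538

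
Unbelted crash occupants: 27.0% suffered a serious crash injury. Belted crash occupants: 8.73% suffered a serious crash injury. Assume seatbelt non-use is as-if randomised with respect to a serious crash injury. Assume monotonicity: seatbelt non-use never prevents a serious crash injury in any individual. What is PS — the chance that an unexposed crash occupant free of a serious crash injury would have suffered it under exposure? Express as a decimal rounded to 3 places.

p₁ = 0.27, p₀ = 0.0873.
Under exogeneity and monotonicity, PS = (p₁ − p₀) / (1 − p₀).
PS = (0.27 − 0.0873) / (1 − 0.0873) = 0.1827 / 0.9127 ≈ 0.2002

PS ≈ 0.200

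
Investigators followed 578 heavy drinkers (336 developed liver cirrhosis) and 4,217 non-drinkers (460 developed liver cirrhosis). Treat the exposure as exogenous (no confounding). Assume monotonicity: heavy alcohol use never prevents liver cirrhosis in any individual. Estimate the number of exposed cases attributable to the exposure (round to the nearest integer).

p₁ = P(outcome | exposed) = 336/578 = 0.58131
p₀ = P(outcome | unexposed) = 460/4217 = 0.10908
PN = (p₁ − p₀)/p₁ = (0.58131 − 0.10908) / 0.58131 ≈ 0.81235.
Attributable cases ≈ PN × (exposed cases) = 0.81235 × 336 ≈ 272.95.

about 273 cases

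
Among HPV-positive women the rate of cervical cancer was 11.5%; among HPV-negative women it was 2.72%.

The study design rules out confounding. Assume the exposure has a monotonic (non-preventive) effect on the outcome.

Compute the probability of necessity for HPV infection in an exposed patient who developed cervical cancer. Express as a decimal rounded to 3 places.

p₁ = 0.115, p₀ = 0.0272.
Under exogeneity and monotonicity, PN = (p₁ − p₀) / p₁.
PN = (0.115 − 0.0272) / 0.115 = 0.0878 / 0.115 ≈ 0.7635

PN ≈ 0.763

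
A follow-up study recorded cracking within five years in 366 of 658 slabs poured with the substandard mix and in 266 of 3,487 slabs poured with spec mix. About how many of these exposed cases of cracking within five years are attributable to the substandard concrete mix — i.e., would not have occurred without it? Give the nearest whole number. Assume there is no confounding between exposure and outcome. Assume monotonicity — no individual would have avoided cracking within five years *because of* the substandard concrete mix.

about 316 cases

p₁ = P(outcome | exposed) = 366/658 = 0.55623
p₀ = P(outcome | unexposed) = 266/3487 = 0.076283
PN = (p₁ − p₀)/p₁ = (0.55623 − 0.076283) / 0.55623 ≈ 0.86286.
Attributable cases ≈ PN × (exposed cases) = 0.86286 × 366 ≈ 315.81.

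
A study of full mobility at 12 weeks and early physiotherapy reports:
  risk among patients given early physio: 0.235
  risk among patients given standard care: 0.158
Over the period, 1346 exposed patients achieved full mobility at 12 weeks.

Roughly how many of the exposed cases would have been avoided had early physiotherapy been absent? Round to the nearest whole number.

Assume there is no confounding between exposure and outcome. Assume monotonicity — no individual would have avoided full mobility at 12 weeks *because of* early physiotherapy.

about 441 cases

Let p₁ = 0.235, p₀ = 0.158.
PN = (p₁ − p₀)/p₁ = (0.235 − 0.158) / 0.235 ≈ 0.32766.
Attributable cases ≈ PN × (exposed cases) = 0.32766 × 1346 ≈ 441.03.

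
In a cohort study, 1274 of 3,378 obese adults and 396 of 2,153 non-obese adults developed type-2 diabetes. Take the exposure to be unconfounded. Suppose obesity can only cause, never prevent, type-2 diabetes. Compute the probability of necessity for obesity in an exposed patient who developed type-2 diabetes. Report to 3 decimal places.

p₁ = P(outcome | exposed) = 1274/3378 = 0.37715
p₀ = P(outcome | unexposed) = 396/2153 = 0.18393
Under exogeneity and monotonicity, PN = (p₁ − p₀) / p₁.
PN = (0.37715 − 0.18393) / 0.37715 = 0.19322 / 0.37715 ≈ 0.5123

PN ≈ 0.512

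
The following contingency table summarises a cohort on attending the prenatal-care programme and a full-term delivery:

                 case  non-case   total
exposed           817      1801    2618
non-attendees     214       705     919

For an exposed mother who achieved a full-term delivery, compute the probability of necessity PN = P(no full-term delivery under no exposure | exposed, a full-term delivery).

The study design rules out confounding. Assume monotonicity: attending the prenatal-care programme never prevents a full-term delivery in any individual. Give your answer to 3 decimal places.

p₁ = P(outcome | exposed) = 817/2618 = 0.31207
p₀ = P(outcome | unexposed) = 214/919 = 0.23286
Under exogeneity and monotonicity, PN = (p₁ − p₀)/p₁.
PN = (0.31207 − 0.23286) / 0.31207 ≈ 0.2538

PN ≈ 0.254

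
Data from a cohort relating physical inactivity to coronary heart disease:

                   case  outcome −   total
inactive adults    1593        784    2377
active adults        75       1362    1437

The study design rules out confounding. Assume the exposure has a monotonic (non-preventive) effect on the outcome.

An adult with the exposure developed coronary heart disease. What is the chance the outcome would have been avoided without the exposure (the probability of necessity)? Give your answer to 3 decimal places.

p₁ = P(outcome | exposed) = 1593/2377 = 0.67017
p₀ = P(outcome | unexposed) = 75/1437 = 0.052192
Under exogeneity and monotonicity, PN = (p₁ − p₀)/p₁.
PN = (0.67017 − 0.052192) / 0.67017 ≈ 0.9221

PN ≈ 0.922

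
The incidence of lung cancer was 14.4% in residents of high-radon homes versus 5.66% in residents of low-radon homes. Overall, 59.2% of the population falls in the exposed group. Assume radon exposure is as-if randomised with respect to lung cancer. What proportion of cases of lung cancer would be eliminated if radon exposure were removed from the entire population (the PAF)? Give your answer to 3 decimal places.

p₁ = 0.144, p₀ = 0.0566.
Overall risk P(Y=1) = π·p₁ + (1−π)·p₀ = 0.592×0.144 + 0.408×0.0566 = 0.10834.
Under exogeneity, PAF = [P(Y=1) − p₀] / P(Y=1).
PAF = (0.10834 − 0.0566) / 0.10834 ≈ 0.4776

PAF ≈ 0.478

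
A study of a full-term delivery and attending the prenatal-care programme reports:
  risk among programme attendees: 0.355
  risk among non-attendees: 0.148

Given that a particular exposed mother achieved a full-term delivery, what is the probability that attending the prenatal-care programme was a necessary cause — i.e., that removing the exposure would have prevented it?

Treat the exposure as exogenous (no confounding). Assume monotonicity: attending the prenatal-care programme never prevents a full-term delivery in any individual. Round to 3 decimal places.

PN ≈ 0.583

Let p₁ = 0.355, p₀ = 0.148.
Under exogeneity and monotonicity, PN = (p₁ − p₀) / p₁.
PN = (0.355 − 0.148) / 0.355 = 0.207 / 0.355 ≈ 0.5831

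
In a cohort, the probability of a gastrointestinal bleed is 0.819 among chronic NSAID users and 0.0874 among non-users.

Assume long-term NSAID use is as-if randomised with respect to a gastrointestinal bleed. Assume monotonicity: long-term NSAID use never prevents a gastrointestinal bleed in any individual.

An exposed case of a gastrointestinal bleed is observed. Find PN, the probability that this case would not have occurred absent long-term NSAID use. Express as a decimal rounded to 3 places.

Let p₁ = 0.819, p₀ = 0.0874.
Under exogeneity and monotonicity, PN = (p₁ − p₀) / p₁.
PN = (0.819 − 0.0874) / 0.819 = 0.7316 / 0.819 ≈ 0.8933

PN ≈ 0.893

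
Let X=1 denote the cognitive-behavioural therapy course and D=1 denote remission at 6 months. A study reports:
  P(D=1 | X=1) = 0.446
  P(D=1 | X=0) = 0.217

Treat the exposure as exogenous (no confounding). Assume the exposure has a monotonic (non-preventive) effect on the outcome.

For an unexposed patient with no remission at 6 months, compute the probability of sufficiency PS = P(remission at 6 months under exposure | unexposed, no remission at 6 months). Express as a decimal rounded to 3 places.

Let p₁ = 0.446, p₀ = 0.217.
Under exogeneity and monotonicity, PS = (p₁ − p₀) / (1 − p₀).
PS = (0.446 − 0.217) / (1 − 0.217) = 0.229 / 0.783 ≈ 0.2925

PS ≈ 0.292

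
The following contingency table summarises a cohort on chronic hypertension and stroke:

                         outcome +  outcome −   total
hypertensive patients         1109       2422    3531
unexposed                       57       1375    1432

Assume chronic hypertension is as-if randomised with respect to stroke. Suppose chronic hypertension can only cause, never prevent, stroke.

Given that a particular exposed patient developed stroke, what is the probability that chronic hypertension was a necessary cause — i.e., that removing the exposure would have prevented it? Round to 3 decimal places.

p₁ = P(outcome | exposed) = 1109/3531 = 0.31408
p₀ = P(outcome | unexposed) = 57/1432 = 0.039804
Under exogeneity and monotonicity, PN = (p₁ − p₀) / p₁.
PN = (0.31408 − 0.039804) / 0.31408 = 0.27427 / 0.31408 ≈ 0.8733

PN ≈ 0.873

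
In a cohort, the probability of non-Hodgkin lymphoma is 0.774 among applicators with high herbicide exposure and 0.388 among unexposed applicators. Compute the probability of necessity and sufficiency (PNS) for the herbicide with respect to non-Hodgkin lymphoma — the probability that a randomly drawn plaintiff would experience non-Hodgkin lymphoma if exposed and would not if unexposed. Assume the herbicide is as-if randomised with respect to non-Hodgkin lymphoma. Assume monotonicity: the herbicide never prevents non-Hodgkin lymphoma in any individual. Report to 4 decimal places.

PNS ≈ 0.3860

Let p₁ = 0.774, p₀ = 0.388.
Under exogeneity and monotonicity, PNS = p₁ − p₀.
PNS = 0.774 − 0.388 = 0.386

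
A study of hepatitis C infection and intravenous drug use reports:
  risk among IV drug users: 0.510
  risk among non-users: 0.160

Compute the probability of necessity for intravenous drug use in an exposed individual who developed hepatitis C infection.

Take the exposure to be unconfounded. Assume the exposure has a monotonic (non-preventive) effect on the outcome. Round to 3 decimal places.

PN ≈ 0.686

Let p₁ = 0.51, p₀ = 0.16.
Under exogeneity and monotonicity, PN = (p₁ − p₀) / p₁.
PN = (0.51 − 0.16) / 0.51 = 0.35 / 0.51 ≈ 0.6863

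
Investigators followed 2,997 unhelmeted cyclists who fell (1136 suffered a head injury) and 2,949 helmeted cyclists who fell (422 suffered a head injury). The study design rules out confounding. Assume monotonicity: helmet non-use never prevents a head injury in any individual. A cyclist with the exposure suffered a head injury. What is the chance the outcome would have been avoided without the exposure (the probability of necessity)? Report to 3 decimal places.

p₁ = P(outcome | exposed) = 1136/2997 = 0.37905
p₀ = P(outcome | unexposed) = 422/2949 = 0.1431
Under exogeneity and monotonicity, PN = (p₁ − p₀) / p₁.
PN = (0.37905 − 0.1431) / 0.37905 = 0.23595 / 0.37905 ≈ 0.6225

PN ≈ 0.622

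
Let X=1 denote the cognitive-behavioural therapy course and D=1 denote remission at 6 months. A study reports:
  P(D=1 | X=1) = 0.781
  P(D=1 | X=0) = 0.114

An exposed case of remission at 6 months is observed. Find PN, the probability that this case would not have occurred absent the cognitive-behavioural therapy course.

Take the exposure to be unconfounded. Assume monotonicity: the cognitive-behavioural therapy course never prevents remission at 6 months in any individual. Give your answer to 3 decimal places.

Let p₁ = 0.781, p₀ = 0.114.
Under exogeneity and monotonicity, PN = (p₁ − p₀) / p₁.
PN = (0.781 − 0.114) / 0.781 = 0.667 / 0.781 ≈ 0.8540

PN ≈ 0.854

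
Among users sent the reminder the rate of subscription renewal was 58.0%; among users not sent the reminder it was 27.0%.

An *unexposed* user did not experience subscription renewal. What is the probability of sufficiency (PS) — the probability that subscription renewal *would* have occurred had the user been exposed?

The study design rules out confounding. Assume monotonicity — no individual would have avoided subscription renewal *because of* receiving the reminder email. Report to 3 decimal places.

p₁ = 0.58, p₀ = 0.27.
Under exogeneity and monotonicity, PS = (p₁ − p₀) / (1 − p₀).
PS = (0.58 − 0.27) / (1 − 0.27) = 0.31 / 0.73 ≈ 0.4247

PS ≈ 0.425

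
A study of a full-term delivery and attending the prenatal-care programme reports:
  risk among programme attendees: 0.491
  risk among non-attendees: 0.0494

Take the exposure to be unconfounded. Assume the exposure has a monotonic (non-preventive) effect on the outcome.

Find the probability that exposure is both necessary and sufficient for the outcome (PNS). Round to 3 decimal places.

PNS ≈ 0.442

Let p₁ = 0.491, p₀ = 0.0494.
Under exogeneity and monotonicity, PNS = p₁ − p₀.
PNS = 0.491 − 0.0494 = 0.4416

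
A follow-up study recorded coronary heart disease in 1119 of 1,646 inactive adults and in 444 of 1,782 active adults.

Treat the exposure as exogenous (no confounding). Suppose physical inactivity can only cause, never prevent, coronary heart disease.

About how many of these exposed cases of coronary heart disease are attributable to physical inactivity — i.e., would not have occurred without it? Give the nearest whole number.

about 709 cases

p₁ = P(outcome | exposed) = 1119/1646 = 0.67983
p₀ = P(outcome | unexposed) = 444/1782 = 0.24916
PN = (p₁ − p₀)/p₁ = (0.67983 − 0.24916) / 0.67983 ≈ 0.63350.
Attributable cases ≈ PN × (exposed cases) = 0.63350 × 1119 ≈ 708.89.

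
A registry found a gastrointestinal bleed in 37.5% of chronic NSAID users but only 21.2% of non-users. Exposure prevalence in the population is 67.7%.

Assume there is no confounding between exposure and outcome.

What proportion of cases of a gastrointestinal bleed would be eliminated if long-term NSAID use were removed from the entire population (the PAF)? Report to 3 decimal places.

p₁ = 0.375, p₀ = 0.212.
Overall risk P(Y=1) = π·p₁ + (1−π)·p₀ = 0.677×0.375 + 0.323×0.212 = 0.32235.
Under exogeneity, PAF = [P(Y=1) − p₀] / P(Y=1).
PAF = (0.32235 − 0.212) / 0.32235 ≈ 0.3423

PAF ≈ 0.342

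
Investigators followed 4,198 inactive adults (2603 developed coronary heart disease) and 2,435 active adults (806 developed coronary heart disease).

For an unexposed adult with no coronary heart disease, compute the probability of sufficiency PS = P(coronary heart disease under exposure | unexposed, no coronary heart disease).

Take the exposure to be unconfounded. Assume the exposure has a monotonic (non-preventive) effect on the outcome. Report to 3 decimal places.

PS ≈ 0.432

p₁ = P(outcome | exposed) = 2603/4198 = 0.62006
p₀ = P(outcome | unexposed) = 806/2435 = 0.33101
Under exogeneity and monotonicity, PS = (p₁ − p₀) / (1 − p₀).
PS = (0.62006 − 0.33101) / (1 − 0.33101) = 0.28905 / 0.66899 ≈ 0.4321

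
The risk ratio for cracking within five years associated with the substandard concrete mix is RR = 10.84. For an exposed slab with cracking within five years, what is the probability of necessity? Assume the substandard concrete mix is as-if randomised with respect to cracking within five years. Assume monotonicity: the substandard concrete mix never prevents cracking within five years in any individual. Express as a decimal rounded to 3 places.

Under exogeneity and monotonicity, PN = (RR − 1) / RR = 1 − 1/RR.
PN = (10.84 − 1) / 10.84 = 9.84 / 10.84 ≈ 0.9077

PN ≈ 0.908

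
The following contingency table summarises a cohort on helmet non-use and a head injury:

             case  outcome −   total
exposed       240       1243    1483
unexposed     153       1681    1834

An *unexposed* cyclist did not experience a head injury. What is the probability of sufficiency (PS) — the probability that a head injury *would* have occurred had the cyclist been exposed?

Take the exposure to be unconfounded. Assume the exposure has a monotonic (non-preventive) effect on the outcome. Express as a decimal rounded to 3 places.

PS ≈ 0.086

p₁ = P(outcome | exposed) = 240/1483 = 0.16183
p₀ = P(outcome | unexposed) = 153/1834 = 0.083424
Under exogeneity and monotonicity, PS = (p₁ − p₀)/(1 − p₀).
PS = (0.16183 − 0.083424) / 0.91658 ≈ 0.0855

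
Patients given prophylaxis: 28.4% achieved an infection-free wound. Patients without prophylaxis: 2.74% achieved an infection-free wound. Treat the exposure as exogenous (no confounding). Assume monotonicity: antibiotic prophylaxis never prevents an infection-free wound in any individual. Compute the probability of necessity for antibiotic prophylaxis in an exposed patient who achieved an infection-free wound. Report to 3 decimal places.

PN ≈ 0.904

p₁ = 0.284, p₀ = 0.0274.
Under exogeneity and monotonicity, PN = (p₁ − p₀) / p₁.
PN = (0.284 − 0.0274) / 0.284 = 0.2566 / 0.284 ≈ 0.9035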